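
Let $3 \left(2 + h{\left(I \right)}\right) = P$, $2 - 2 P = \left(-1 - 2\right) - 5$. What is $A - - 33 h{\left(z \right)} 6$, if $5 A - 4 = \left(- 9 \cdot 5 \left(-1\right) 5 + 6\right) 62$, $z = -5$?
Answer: $\frac{13996}{5} \approx 2799.2$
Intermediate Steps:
$P = 5$ ($P = 1 - \frac{\left(-1 - 2\right) - 5}{2} = 1 - \frac{-3 - 5}{2} = 1 - -4 = 1 + 4 = 5$)
$h{\left(I \right)} = - \frac{1}{3}$ ($h{\left(I \right)} = -2 + \frac{1}{3} \cdot 5 = -2 + \frac{5}{3} = - \frac{1}{3}$)
$A = \frac{14326}{5}$ ($A = \frac{4}{5} + \frac{\left(- 9 \cdot 5 \left(-1\right) 5 + 6\right) 62}{5} = \frac{4}{5} + \frac{\left(- 9 \left(\left(-5\right) 5\right) + 6\right) 62}{5} = \frac{4}{5} + \frac{\left(\left(-9\right) \left(-25\right) + 6\right) 62}{5} = \frac{4}{5} + \frac{\left(225 + 6\right) 62}{5} = \frac{4}{5} + \frac{231 \cdot 62}{5} = \frac{4}{5} + \frac{1}{5} \cdot 14322 = \frac{4}{5} + \frac{14322}{5} = \frac{14326}{5} \approx 2865.2$)
$A - - 33 h{\left(z \right)} 6 = \frac{14326}{5} - \left(-33\right) \left(- \frac{1}{3}\right) 6 = \frac{14326}{5} - 11 \cdot 6 = \frac{14326}{5} - 66 = \frac{13996}{5}$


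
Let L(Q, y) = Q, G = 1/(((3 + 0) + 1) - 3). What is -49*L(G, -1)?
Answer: -49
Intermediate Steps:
G = 1 (G = 1/((3 + 1) - 3) = 1/(4 - 3) = 1/1 = 1)
-49*L(G, -1) = -49*1 = -49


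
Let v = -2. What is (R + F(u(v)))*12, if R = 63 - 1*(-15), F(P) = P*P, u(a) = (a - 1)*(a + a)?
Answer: 2664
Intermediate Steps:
u(a) = 2*a*(-1 + a) (u(a) = (-1 + a)*(2*a) = 2*a*(-1 + a))
F(P) = P²
R = 78 (R = 63 + 15 = 78)
(R + F(u(v)))*12 = (78 + (2*(-2)*(-1 - 2))²)*12 = (78 + (2*(-2)*(-3))²)*12 = (78 + 12²)*12 = (78 + 144)*12 = 222*12 = 2664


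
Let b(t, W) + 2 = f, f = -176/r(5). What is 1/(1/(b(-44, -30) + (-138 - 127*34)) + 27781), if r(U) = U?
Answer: 22466/624127941 ≈ 3.5996e-5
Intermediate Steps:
f = -176/5 ≈ -35.200
b(t, W) = -186/5 (b(t, W) = -2 - 176/5 = -186/5)
1/(1/(b(-44, -30) + (-138 - 127*34)) + 27781) = 1/(1/(-186/5 + (-138 - 127*34)) + 27781) = 1/(1/(-186/5 + (-138 - 4318)) + 27781) = 1/(1/(-186/5 - 4456) + 27781) = 1/(1/(-22466/5) + 27781) = 1/(-5/22466 + 27781) = 1/(624127941/22466) = 22466/624127941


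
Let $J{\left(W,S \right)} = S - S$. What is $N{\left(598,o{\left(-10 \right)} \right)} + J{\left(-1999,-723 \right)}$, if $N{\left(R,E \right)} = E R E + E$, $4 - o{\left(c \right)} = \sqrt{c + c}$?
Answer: $-2388 - 9570 i \sqrt{5} \approx -2388.0 - 21399.0 i$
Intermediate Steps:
$J{\left(W,S \right)} = 0$
$o{\left(c \right)} = 4 - \sqrt{2} \sqrt{c}$ ($o{\left(c \right)} = 4 - \sqrt{c + c} = 4 - \sqrt{2 c} = 4 - \sqrt{2} \sqrt{c}$)
$N{\left(R,E \right)} = E + R E^{2}$ ($N{\left(R,E \right)} = R E^{2} + E = E + R E^{2}$)
$N{\left(598,o{\left(-10 \right)} \right)} + J{\left(-1999,-723 \right)} = \left(4 - \sqrt{2} \sqrt{-10}\right) \left(1 + \left(4 - \sqrt{2} \sqrt{-10}\right) 598\right) + 0 = \left(4 - \sqrt{2} i \sqrt{10}\right) \left(1 + \left(4 - \sqrt{2} i \sqrt{10}\right) 598\right) + 0 = \left(4 - 2 i \sqrt{5}\right) \left(1 + \left(4 - 2 i \sqrt{5}\right) 598\right) + 0 = \left(4 - 2 i \sqrt{5}\right) \left(1 + \left(2392 - 1196 i \sqrt{5}\right)\right) + 0 = \left(4 - 2 i \sqrt{5}\right) \left(2393 - 1196 i \sqrt{5}\right) + 0 = \left(4 - 2 i \sqrt{5}\right) \left(2393 - 1196 i \sqrt{5}\right)$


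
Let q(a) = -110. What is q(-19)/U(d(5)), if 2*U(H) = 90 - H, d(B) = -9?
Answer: -20/9 ≈ -2.2222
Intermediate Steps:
U(H) = 45 - H/2 (U(H) = (90 - H)/2 = 45 - H/2)
q(-19)/U(d(5)) = -110/(45 - ½*(-9)) = -110/(45 + 9/2) = -110/99/2 = -110*2/99 = -20/9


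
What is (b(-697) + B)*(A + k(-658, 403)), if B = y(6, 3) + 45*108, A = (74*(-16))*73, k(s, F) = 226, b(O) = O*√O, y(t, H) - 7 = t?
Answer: -420081838 + 60085582*I*√697 ≈ -4.2008e+8 + 1.5863e+9*I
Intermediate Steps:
y(t, H) = 7 + t
b(O) = O^(3/2)
A = -86432 (A = -1184*73 = -86432)
B = 4873 (B = (7 + 6) + 45*108 = 13 + 4860 = 4873)
(b(-697) + B)*(A + k(-658, 403)) = ((-697)^(3/2) + 4873)*(-86432 + 226) = (-697*I*√697 + 4873)*(-86206) = (4873 - 697*I*√697)*(-86206) = -420081838 + 60085582*I*√697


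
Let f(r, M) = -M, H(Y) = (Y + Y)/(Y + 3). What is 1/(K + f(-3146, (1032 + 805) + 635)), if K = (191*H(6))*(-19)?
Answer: -3/21932 ≈ -0.00013679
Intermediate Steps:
H(Y) = 2*Y/(3 + Y) (H(Y) = (2*Y)/(3 + Y) = 2*Y/(3 + Y))
K = -14516/3 (K = (191*(2*6/(3 + 6)))*(-19) = (191*(2*6/9))*(-19) = (191*(2*6*(⅑)))*(-19) = (191*(4/3))*(-19) = (764/3)*(-19) = -14516/3 ≈ -4838.7)
1/(K + f(-3146, (1032 + 805) + 635)) = 1/(-14516/3 - ((1032 + 805) + 635)) = 1/(-14516/3 - (1837 + 635)) = 1/(-14516/3 - 1*2472) = 1/(-14516/3 - 2472) = 1/(-21932/3) = -3/21932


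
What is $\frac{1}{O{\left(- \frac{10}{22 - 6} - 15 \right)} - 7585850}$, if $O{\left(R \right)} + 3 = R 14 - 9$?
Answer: $- \frac{4}{30344323} \approx -1.3182 \cdot 10^{-7}$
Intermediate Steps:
$O{\left(R \right)} = -12 + 14 R$ ($O{\left(R \right)} = -3 + \left(R 14 - 9\right) = -3 + \left(14 R - 9\right) = -3 + \left(-9 + 14 R\right) = -12 + 14 R$)
$\frac{1}{O{\left(- \frac{10}{22 - 6} - 15 \right)} - 7585850} = \frac{1}{\left(-12 + 14 \left(- \frac{10}{22 - 6} - 15\right)\right) - 7585850} = \frac{1}{\left(-12 + 14 \left(- \frac{10}{16} - 15\right)\right) - 7585850} = \frac{1}{\left(-12 + 14 \left(\left(-10\right) \frac{1}{16} - 15\right)\right) - 7585850} = \frac{1}{\left(-12 + 14 \left(- \frac{5}{8} - 15\right)\right) - 7585850} = \frac{1}{\left(-12 + 14 \left(- \frac{125}{8}\right)\right) - 7585850} = \frac{1}{\left(-12 - \frac{875}{4}\right) - 7585850} = \frac{1}{- \frac{923}{4} - 7585850} = \frac{1}{- \frac{30344323}{4}} = - \frac{4}{30344323}$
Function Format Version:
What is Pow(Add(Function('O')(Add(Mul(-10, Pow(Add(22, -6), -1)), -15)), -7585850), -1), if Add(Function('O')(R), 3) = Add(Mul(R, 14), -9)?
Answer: Rational(-4, 30344323) ≈ -1.3182e-7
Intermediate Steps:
Function('O')(R) = Add(-12, Mul(14, R)) (Function('O')(R) = Add(-3, Add(Mul(R, 14), -9)) = Add(-3, Add(Mul(14, R), -9)) = Add(-3, Add(-9, Mul(14, R))) = Add(-12, Mul(14, R)))
Pow(Add(Function('O')(Add(Mul(-10, Pow(Add(22, -6), -1)), -15)), -7585850), -1) = Pow(Add(Add(-12, Mul(14, Add(Mul(-10, Pow(Add(22, -6), -1)), -15))), -7585850), -1) = Pow(Add(Add(-12, Mul(14, Add(Mul(-10, Pow(16, -1)), -15))), -7585850), -1) = Pow(Add(Add(-12, Mul(14, Add(Mul(-10, Rational(1, 16)), -15))), -7585850), -1) = Pow(Add(Add(-12, Mul(14, Add(Rational(-5, 8), -15))), -7585850), -1) = Pow(Add(Add(-12, Mul(14, Rational(-125, 8))), -7585850), -1) = Pow(Add(Add(-12, Rational(-875, 4)), -7585850), -1) = Pow(Add(Rational(-923, 4), -7585850), -1) = Pow(Rational(-30344323, 4), -1) = Rational(-4, 30344323)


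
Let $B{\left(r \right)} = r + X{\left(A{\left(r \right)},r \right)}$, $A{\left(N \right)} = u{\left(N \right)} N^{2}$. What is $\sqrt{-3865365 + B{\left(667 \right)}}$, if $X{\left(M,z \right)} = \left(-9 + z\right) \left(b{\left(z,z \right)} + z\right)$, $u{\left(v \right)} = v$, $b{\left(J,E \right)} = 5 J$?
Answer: $i \sqrt{1231382} \approx 1109.7 i$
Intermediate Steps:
$A{\left(N \right)} = N^{3}$ ($A{\left(N \right)} = N N^{2} = N^{3}$)
$X{\left(M,z \right)} = 6 z \left(-9 + z\right)$ ($X{\left(M,z \right)} = \left(-9 + z\right) \left(5 z + z\right) = \left(-9 + z\right) 6 z = 6 z \left(-9 + z\right)$)
$B{\left(r \right)} = r + 6 r \left(-9 + r\right)$
$\sqrt{-3865365 + B{\left(667 \right)}} = \sqrt{-3865365 + 667 \left(-53 + 6 \cdot 667\right)} = \sqrt{-3865365 + 667 \left(-53 + 4002\right)} = \sqrt{-3865365 + 667 \cdot 3949} = \sqrt{-3865365 + 2633983} = \sqrt{-1231382} = i \sqrt{1231382}$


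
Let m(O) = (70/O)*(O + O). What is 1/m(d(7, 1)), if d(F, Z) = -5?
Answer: 1/140 ≈ 0.0071429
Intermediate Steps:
m(O) = 140 (m(O) = (70/O)*(2*O) = 140)
1/m(d(7, 1)) = 1/140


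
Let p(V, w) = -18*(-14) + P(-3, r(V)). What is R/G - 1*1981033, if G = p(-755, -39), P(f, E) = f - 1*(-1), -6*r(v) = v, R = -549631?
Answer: -495807881/250 ≈ -1.9832e+6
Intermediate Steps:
r(v) = -v/6
P(f, E) = 1 + f (P(f, E) = f + 1 = 1 + f)
p(V, w) = 250 (p(V, w) = -18*(-14) + (1 - 3) = 252 - 2 = 250)
G = 250
R/G - 1*1981033 = -549631/250 - 1*1981033 = -549631*1/250 - 1981033 = -549631/250 - 1981033 = -495807881/250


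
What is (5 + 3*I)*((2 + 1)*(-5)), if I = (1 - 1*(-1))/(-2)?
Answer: -30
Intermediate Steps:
I = -1 (I = (1 + 1)*(-1/2) = 2*(-1/2) = -1)
(5 + 3*I)*((2 + 1)*(-5)) = (5 + 3*(-1))*((2 + 1)*(-5)) = (5 - 3)*(3*(-5)) = 2*(-15) = -30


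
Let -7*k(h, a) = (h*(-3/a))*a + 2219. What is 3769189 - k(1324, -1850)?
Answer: 26382570/7 ≈ 3.7689e+6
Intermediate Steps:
k(h, a) = -317 + 3*h/7 (k(h, a) = -((h*(-3/a))*a + 2219)/7 = -((-3*h/a)*a + 2219)/7 = -(-3*h + 2219)/7 = -(2219 - 3*h)/7 = -317 + 3*h/7)
3769189 - k(1324, -1850) = 3769189 - (-317 + (3/7)*1324) = 3769189 - (-317 + 3972/7) = 3769189 - 1*1753/7 = 3769189 - 1753/7 = 26382570/7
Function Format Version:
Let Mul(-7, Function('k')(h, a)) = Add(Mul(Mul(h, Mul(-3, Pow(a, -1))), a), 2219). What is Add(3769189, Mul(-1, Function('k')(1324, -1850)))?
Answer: Rational(26382570, 7) ≈ 3.7689e+6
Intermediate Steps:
Function('k')(h, a) = Add(-317, Mul(Rational(3, 7), h)) (Function('k')(h, a) = Mul(Rational(-1, 7), Add(Mul(Mul(h, Mul(-3, Pow(a, -1))), a), 2219)) = Mul(Rational(-1, 7), Add(Mul(Mul(-3, h, Pow(a, -1)), a), 2219)) = Mul(Rational(-1, 7), Add(Mul(-3, h), 2219)) = Mul(Rational(-1, 7), Add(2219, Mul(-3, h))) = Add(-317, Mul(Rational(3, 7), h)))
Add(3769189, Mul(-1, Function('k')(1324, -1850))) = Add(3769189, Mul(-1, Add(-317, Mul(Rational(3, 7), 1324)))) = Add(3769189, Mul(-1, Add(-317, Rational(3972, 7)))) = Add(3769189, Mul(-1, Rational(1753, 7))) = Add(3769189, Rational(-1753, 7)) = Rational(26382570, 7)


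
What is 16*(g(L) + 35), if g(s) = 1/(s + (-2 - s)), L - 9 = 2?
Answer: 552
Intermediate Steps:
L = 11 (L = 9 + 2 = 11)
g(s) = -½ (g(s) = 1/(-2) = -½)
16*(g(L) + 35) = 16*(-½ + 35) = 16*(69/2) = 552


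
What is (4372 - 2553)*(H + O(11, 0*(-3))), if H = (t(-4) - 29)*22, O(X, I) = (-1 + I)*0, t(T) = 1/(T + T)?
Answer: -4662097/4 ≈ -1.1655e+6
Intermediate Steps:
t(T) = 1/(2*T)
O(X, I) = 0
H = -2563/4 (H = ((½)/(-4) - 29)*22 = ((½)*(-¼) - 29)*22 = (-⅛ - 29)*22 = -233/8*22 = -2563/4 ≈ -640.75)
(4372 - 2553)*(H + O(11, 0*(-3))) = (4372 - 2553)*(-2563/4 + 0) = 1819*(-2563/4) = -4662097/4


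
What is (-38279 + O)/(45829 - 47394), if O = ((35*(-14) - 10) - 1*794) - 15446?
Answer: 55019/1565 ≈ 35.156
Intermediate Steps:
O = -16740 (O = ((-490 - 10) - 794) - 15446 = (-500 - 794) - 15446 = -1294 - 15446 = -16740)
(-38279 + O)/(45829 - 47394) = (-38279 - 16740)/(45829 - 47394) = -55019/(-1565) = -55019*(-1/1565) = 55019/1565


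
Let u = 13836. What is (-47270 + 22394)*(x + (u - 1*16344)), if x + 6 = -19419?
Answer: 545605308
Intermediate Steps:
x = -19425 (x = -6 - 19419 = -19425)
(-47270 + 22394)*(x + (u - 1*16344)) = (-47270 + 22394)*(-19425 + (13836 - 1*16344)) = -24876*(-19425 + (13836 - 16344)) = -24876*(-19425 - 2508) = -24876*(-21933) = 545605308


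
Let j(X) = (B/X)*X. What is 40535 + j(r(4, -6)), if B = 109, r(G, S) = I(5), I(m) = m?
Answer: 40644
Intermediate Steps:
r(G, S) = 5
j(X) = 109 (j(X) = (109/X)*X = 109)
40535 + j(r(4, -6)) = 40535 + 109 = 40644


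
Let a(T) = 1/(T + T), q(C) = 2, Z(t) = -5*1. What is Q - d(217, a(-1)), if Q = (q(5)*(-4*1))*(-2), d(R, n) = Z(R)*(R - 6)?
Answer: 1071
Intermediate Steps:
Z(t) = -5
a(T) = 1/(2*T)
d(R, n) = 30 - 5*R (d(R, n) = -5*(R - 6) = -5*(-6 + R) = 30 - 5*R)
Q = 16 (Q = (2*(-4*1))*(-2) = (2*(-4))*(-2) = -8*(-2) = 16)
Q - d(217, a(-1)) = 16 - (30 - 5*217) = 16 - (30 - 1085) = 16 - 1*(-1055) = 16 + 1055 = 1071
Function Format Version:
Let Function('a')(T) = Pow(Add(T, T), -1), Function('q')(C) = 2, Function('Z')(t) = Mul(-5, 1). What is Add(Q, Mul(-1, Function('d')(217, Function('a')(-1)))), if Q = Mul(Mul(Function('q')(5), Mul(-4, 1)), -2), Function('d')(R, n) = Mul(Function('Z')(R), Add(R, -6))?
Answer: 1071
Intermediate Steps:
Function('Z')(t) = -5
Function('a')(T) = Mul(Rational(1, 2), Pow(T, -1)) (Function('a')(T) = Pow(Mul(2, T), -1) = Mul(Rational(1, 2), Pow(T, -1)))
Function('d')(R, n) = Add(30, Mul(-5, R)) (Function('d')(R, n) = Mul(-5, Add(R, -6)) = Mul(-5, Add(-6, R)) = Add(30, Mul(-5, R)))
Q = 16 (Q = Mul(Mul(2, Mul(-4, 1)), -2) = Mul(Mul(2, -4), -2) = Mul(-8, -2) = 16)
Add(Q, Mul(-1, Function('d')(217, Function('a')(-1)))) = Add(16, Mul(-1, Add(30, Mul(-5, 217)))) = Add(16, Mul(-1, Add(30, -1085))) = Add(16, Mul(-1, -1055)) = Add(16, 1055) = 1071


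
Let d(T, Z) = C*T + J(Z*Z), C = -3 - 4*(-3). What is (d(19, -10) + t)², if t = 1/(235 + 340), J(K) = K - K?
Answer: 9668002276/330625 ≈ 29242.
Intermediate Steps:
J(K) = 0
C = 9 (C = -3 + 12 = 9)
d(T, Z) = 9*T (d(T, Z) = 9*T + 0 = 9*T)
t = 1/575 ≈ 0.0017391
(d(19, -10) + t)² = (9*19 + 1/575)² = (171 + 1/575)² = (98326/575)² = 9668002276/330625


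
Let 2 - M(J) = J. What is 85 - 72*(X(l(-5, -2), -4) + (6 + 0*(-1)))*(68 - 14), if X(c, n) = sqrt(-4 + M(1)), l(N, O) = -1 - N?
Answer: -23243 - 3888*I*sqrt(3) ≈ -23243.0 - 6734.2*I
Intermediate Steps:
M(J) = 2 - J
X(c, n) = I*sqrt(3) (X(c, n) = sqrt(-4 + (2 - 1*1)) = sqrt(-4 + (2 - 1)) = sqrt(-4 + 1) = sqrt(-3) = I*sqrt(3))
85 - 72*(X(l(-5, -2), -4) + (6 + 0*(-1)))*(68 - 14) = 85 - 72*(I*sqrt(3) + (6 + 0*(-1)))*(68 - 14) = 85 - 72*(I*sqrt(3) + (6 + 0))*54 = 85 - 72*(I*sqrt(3) + 6)*54 = 85 - 72*(6 + I*sqrt(3))*54 = 85 - 72*(324 + 54*I*sqrt(3)) = 85 + (-23328 - 3888*I*sqrt(3)) = -23243 - 3888*I*sqrt(3)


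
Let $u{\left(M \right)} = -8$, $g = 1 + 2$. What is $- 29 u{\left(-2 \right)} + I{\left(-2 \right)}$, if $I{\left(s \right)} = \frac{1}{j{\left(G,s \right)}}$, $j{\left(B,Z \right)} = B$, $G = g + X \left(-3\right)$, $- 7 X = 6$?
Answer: $\frac{9055}{39} \approx 232.18$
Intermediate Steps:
$g = 3$
$X = - \frac{6}{7}$ ($X = \left(- \frac{1}{7}\right) 6 = - \frac{6}{7} \approx -0.85714$)
$G = \frac{39}{7}$ ($G = 3 - - \frac{18}{7} = 3 + \frac{18}{7} = \frac{39}{7} \approx 5.5714$)
$I{\left(s \right)} = \frac{7}{39}$ ($I{\left(s \right)} = \frac{1}{\frac{39}{7}} = \frac{7}{39}$)
$- 29 u{\left(-2 \right)} + I{\left(-2 \right)} = \left(-29\right) \left(-8\right) + \frac{7}{39} = 232 + \frac{7}{39} = \frac{9055}{39}$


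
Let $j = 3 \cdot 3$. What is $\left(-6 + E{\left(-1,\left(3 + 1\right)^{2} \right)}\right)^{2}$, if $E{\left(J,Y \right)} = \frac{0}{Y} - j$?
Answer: $225$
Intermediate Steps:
$j = 9$
$E{\left(J,Y \right)} = -9$ ($E{\left(J,Y \right)} = \frac{0}{Y} - 9 = 0 - 9 = -9$)
$\left(-6 + E{\left(-1,\left(3 + 1\right)^{2} \right)}\right)^{2} = \left(-6 - 9\right)^{2} = \left(-15\right)^{2} = 225$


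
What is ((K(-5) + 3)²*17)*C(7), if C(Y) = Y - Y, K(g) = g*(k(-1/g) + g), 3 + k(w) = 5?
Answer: 0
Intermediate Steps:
k(w) = 2 (k(w) = -3 + 5 = 2)
K(g) = g*(2 + g)
C(Y) = 0
((K(-5) + 3)²*17)*C(7) = ((-5*(2 - 5) + 3)²*17)*0 = ((-5*(-3) + 3)²*17)*0 = ((15 + 3)²*17)*0 = (18²*17)*0 = (324*17)*0 = 5508*0 = 0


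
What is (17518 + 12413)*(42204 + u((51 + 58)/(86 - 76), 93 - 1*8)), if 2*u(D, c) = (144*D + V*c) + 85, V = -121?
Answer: 5670248364/5 ≈ 1.1340e+9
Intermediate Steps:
u(D, c) = 85/2 + 72*D - 121*c/2 (u(D, c) = ((144*D - 121*c) + 85)/2 = ((-121*c + 144*D) + 85)/2 = (85 - 121*c + 144*D)/2 = 85/2 + 72*D - 121*c/2)
(17518 + 12413)*(42204 + u((51 + 58)/(86 - 76), 93 - 1*8)) = (17518 + 12413)*(42204 + (85/2 + 72*((51 + 58)/(86 - 76)) - 121*(93 - 1*8)/2)) = 29931*(42204 + (85/2 + 72*(109/10) - 121*(93 - 8)/2)) = 29931*(42204 + (85/2 + 72*(109*(1/10)) - 121/2*85)) = 29931*(42204 + (85/2 + 72*(109/10) - 10285/2)) = 29931*(42204 + (85/2 + 3924/5 - 10285/2)) = 29931*(42204 - 21576/5) = 29931*(189444/5) = 5670248364/5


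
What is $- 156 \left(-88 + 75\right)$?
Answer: $2028$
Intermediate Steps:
$- 156 \left(-88 + 75\right) = \left(-156\right) \left(-13\right) = 2028$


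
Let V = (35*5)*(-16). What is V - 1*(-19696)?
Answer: 16896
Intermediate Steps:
V = -2800 (V = 175*(-16) = -2800)
V - 1*(-19696) = -2800 - 1*(-19696) = -2800 + 19696 = 16896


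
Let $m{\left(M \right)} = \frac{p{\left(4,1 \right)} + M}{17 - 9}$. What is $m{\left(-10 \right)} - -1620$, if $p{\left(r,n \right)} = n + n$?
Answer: $1619$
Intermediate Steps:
$p{\left(r,n \right)} = 2 n$
$m{\left(M \right)} = \frac{1}{4} + \frac{M}{8}$ ($m{\left(M \right)} = \frac{2 \cdot 1 + M}{17 - 9} = \frac{2 + M}{8} = \left(2 + M\right) \frac{1}{8} = \frac{1}{4} + \frac{M}{8}$)
$m{\left(-10 \right)} - -1620 = \left(\frac{1}{4} + \frac{1}{8} \left(-10\right)\right) - -1620 = \left(\frac{1}{4} - \frac{5}{4}\right) + 1620 = -1 + 1620 = 1619$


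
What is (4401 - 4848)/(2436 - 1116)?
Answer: -149/440 ≈ -0.33864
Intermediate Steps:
(4401 - 4848)/(2436 - 1116) = -447/1320 = -447*1/1320 = -149/440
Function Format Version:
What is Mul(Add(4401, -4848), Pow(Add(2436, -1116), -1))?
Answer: Rational(-149, 440) ≈ -0.33864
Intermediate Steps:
Mul(Add(4401, -4848), Pow(Add(2436, -1116), -1)) = Mul(-447, Pow(1320, -1)) = Mul(-447, Rational(1, 1320)) = Rational(-149, 440)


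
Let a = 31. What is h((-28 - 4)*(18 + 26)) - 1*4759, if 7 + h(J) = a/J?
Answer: -6710559/1408 ≈ -4766.0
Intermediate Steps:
h(J) = -7 + 31/J
h((-28 - 4)*(18 + 26)) - 1*4759 = (-7 + 31/(((-28 - 4)*(18 + 26)))) - 1*4759 = (-7 + 31/((-32*44))) - 4759 = (-7 + 31/(-1408)) - 4759 = (-7 + 31*(-1/1408)) - 4759 = (-7 - 31/1408) - 4759 = -9887/1408 - 4759 = -6710559/1408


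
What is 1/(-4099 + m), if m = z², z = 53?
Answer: -1/1290 ≈ -0.00077519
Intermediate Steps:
m = 2809 (m = 53² = 2809)
1/(-4099 + m) = 1/(-4099 + 2809) = 1/(-1290) = -1/1290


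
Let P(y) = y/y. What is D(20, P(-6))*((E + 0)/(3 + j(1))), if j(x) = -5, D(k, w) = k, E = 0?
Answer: 0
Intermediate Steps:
P(y) = 1
D(20, P(-6))*((E + 0)/(3 + j(1))) = 20*((0 + 0)/(3 - 5)) = 20*(0/(-2)) = 20*(0*(-½)) = 20*0 = 0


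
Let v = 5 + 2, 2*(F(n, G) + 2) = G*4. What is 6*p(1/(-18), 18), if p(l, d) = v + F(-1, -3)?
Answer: -6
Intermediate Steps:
F(n, G) = -2 + 2*G (F(n, G) = -2 + (G*4)/2 = -2 + (4*G)/2 = -2 + 2*G)
v = 7
p(l, d) = -1 (p(l, d) = 7 + (-2 + 2*(-3)) = 7 + (-2 - 6) = 7 - 8 = -1)
6*p(1/(-18), 18) = 6*(-1) = -6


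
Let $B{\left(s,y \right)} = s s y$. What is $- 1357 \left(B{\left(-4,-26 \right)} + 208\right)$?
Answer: $282256$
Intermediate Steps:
$B{\left(s,y \right)} = y s^{2}$ ($B{\left(s,y \right)} = s^{2} y = y s^{2}$)
$- 1357 \left(B{\left(-4,-26 \right)} + 208\right) = - 1357 \left(- 26 \left(-4\right)^{2} + 208\right) = - 1357 \left(\left(-26\right) 16 + 208\right) = - 1357 \left(-416 + 208\right) = \left(-1357\right) \left(-208\right) = 282256$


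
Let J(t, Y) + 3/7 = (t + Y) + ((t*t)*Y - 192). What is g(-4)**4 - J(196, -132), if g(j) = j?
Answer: 35499075/7 ≈ 5.0713e+6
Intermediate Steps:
J(t, Y) = -1347/7 + Y + t + Y*t**2 (J(t, Y) = -3/7 + ((t + Y) + ((t*t)*Y - 192)) = -3/7 + ((Y + t) + (t**2*Y - 192)) = -3/7 + ((Y + t) + (Y*t**2 - 192)) = -3/7 + ((Y + t) + (-192 + Y*t**2)) = -3/7 + (-192 + Y + t + Y*t**2) = -1347/7 + Y + t + Y*t**2)
g(-4)**4 - J(196, -132) = (-4)**4 - (-1347/7 - 132 + 196 - 132*196**2) = 256 - (-1347/7 - 132 + 196 - 132*38416) = 256 - (-1347/7 - 132 + 196 - 5070912) = 256 - 1*(-35497283/7) = 256 + 35497283/7 = 35499075/7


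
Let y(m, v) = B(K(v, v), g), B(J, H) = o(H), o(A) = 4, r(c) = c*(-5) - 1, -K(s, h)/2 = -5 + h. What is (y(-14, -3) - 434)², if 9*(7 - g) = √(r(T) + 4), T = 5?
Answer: 184900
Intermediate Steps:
K(s, h) = 10 - 2*h (K(s, h) = -2*(-5 + h) = 10 - 2*h)
r(c) = -1 - 5*c (r(c) = -5*c - 1 = -1 - 5*c)
g = 7 - I*√22/9 (g = 7 - √((-1 - 5*5) + 4)/9 = 7 - √((-1 - 25) + 4)/9 = 7 - √(-26 + 4)/9 = 7 - I*√22/9 ≈ 7.0 - 0.52116*I)
B(J, H) = 4
y(m, v) = 4
(y(-14, -3) - 434)² = (4 - 434)² = (-430)² = 184900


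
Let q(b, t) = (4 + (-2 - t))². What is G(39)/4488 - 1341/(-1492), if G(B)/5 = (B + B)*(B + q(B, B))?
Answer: 3126157/25364 ≈ 123.25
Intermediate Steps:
q(b, t) = (2 - t)²
G(B) = 10*B*(B + (-2 + B)²) (G(B) = 5*((B + B)*(B + (-2 + B)²)) = 5*((2*B)*(B + (-2 + B)²)) = 5*(2*B*(B + (-2 + B)²)) = 10*B*(B + (-2 + B)²))
G(39)/4488 - 1341/(-1492) = (10*39*(39 + (-2 + 39)²))/4488 - 1341/(-1492) = (10*39*(39 + 37²))*(1/4488) - 1341*(-1/1492) = (10*39*(39 + 1369))*(1/4488) + 1341/1492 = (10*39*1408)*(1/4488) + 1341/1492 = 549120*(1/4488) + 1341/1492 = 2080/17 + 1341/1492 = 3126157/25364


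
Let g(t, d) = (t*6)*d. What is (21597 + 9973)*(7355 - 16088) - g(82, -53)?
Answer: -275674734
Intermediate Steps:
g(t, d) = 6*d*t (g(t, d) = (6*t)*d = 6*d*t)
(21597 + 9973)*(7355 - 16088) - g(82, -53) = (21597 + 9973)*(7355 - 16088) - 6*(-53)*82 = 31570*(-8733) - 1*(-26076) = -275700810 + 26076 = -275674734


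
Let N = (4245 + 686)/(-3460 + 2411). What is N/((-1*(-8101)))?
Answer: -4931/8497949 ≈ -0.00058026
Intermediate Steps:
N = -4931/1049 (N = 4931/(-1049) = 4931*(-1/1049) = -4931/1049 ≈ -4.7007)
N/((-1*(-8101))) = -4931/(1049*((-1*(-8101)))) = -4931/1049/8101 = -4931/1049*1/8101 = -4931/8497949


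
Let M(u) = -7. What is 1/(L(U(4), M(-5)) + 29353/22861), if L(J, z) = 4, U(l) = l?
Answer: 22861/120797 ≈ 0.18925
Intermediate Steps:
1/(L(U(4), M(-5)) + 29353/22861) = 1/(4 + 29353/22861) = 1/(120797/22861) = 22861/120797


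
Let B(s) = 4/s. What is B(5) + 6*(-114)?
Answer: -3416/5 ≈ -683.20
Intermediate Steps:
B(5) + 6*(-114) = 4/5 + 6*(-114) = 4*(1/5) - 684 = 4/5 - 684 = -3416/5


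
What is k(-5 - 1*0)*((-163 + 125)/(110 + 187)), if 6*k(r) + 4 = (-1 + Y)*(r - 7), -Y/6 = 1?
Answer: -1520/891 ≈ -1.7059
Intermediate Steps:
Y = -6 (Y = -6*1 = -6)
k(r) = 15/2 - 7*r/6 (k(r) = -⅔ + ((-1 - 6)*(r - 7))/6 = -⅔ + (-7*(-7 + r))/6 = -⅔ + (49 - 7*r)/6 = -⅔ + (49/6 - 7*r/6) = 15/2 - 7*r/6)
k(-5 - 1*0)*((-163 + 125)/(110 + 187)) = (15/2 - 7*(-5 - 1*0)/6)*((-163 + 125)/(110 + 187)) = (15/2 - 7*(-5 + 0)/6)*(-38/297) = (15/2 - 7/6*(-5))*(-38*1/297) = (15/2 + 35/6)*(-38/297) = (40/3)*(-38/297) = -1520/891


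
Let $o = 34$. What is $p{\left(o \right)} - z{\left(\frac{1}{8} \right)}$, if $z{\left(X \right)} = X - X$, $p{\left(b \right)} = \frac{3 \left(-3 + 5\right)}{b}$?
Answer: $\frac{3}{17} \approx 0.17647$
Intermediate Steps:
$p{\left(b \right)} = \frac{6}{b}$ ($p{\left(b \right)} = \frac{3 \cdot 2}{b} = \frac{6}{b}$)
$z{\left(X \right)} = 0$
$p{\left(o \right)} - z{\left(\frac{1}{8} \right)} = \frac{6}{34} - 0 = 6 \cdot \frac{1}{34} + 0 = \frac{3}{17} + 0 = \frac{3}{17}$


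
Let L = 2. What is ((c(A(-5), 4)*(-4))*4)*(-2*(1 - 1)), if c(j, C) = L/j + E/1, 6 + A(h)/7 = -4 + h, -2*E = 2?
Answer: 0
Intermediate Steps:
E = -1 (E = -½*2 = -1)
A(h) = -70 + 7*h (A(h) = -42 + 7*(-4 + h) = -42 + (-28 + 7*h) = -70 + 7*h)
c(j, C) = -1 + 2/j (c(j, C) = 2/j - 1/1 = 2/j - 1*1 = 2/j - 1 = -1 + 2/j)
((c(A(-5), 4)*(-4))*4)*(-2*(1 - 1)) = ((((2 - (-70 + 7*(-5)))/(-70 + 7*(-5)))*(-4))*4)*(-2*(1 - 1)) = ((((2 - (-70 - 35))/(-70 - 35))*(-4))*4)*(-2*0) = ((((2 - 1*(-105))/(-105))*(-4))*4)*0 = ((-(2 + 105)/105*(-4))*4)*0 = ((-1/105*107*(-4))*4)*0 = (-107/105*(-4)*4)*0 = ((428/105)*4)*0 = (1712/105)*0 = 0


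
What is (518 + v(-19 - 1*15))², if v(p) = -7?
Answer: 261121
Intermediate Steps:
(518 + v(-19 - 1*15))² = (518 - 7)² = 511² = 261121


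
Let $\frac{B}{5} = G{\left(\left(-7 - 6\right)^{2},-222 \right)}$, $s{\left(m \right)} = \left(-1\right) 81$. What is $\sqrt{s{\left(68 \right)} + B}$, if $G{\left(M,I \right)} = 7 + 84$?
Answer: $\sqrt{374} \approx 19.339$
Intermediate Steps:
$G{\left(M,I \right)} = 91$
$s{\left(m \right)} = -81$
$B = 455$ ($B = 5 \cdot 91 = 455$)
$\sqrt{s{\left(68 \right)} + B} = \sqrt{-81 + 455} = \sqrt{374}$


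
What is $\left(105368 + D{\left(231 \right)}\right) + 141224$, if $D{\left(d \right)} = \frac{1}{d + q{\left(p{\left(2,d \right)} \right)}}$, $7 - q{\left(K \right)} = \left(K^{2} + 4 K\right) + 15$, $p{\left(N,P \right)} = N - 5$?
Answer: $\frac{55729793}{226} \approx 2.4659 \cdot 10^{5}$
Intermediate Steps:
$p{\left(N,P \right)} = -5 + N$
$q{\left(K \right)} = -8 - K^{2} - 4 K$ ($q{\left(K \right)} = 7 - \left(\left(K^{2} + 4 K\right) + 15\right) = 7 - \left(15 + K^{2} + 4 K\right) = -8 - K^{2} - 4 K$)
$D{\left(d \right)} = \frac{1}{-5 + d}$ ($D{\left(d \right)} = \frac{1}{d - \left(8 + \left(-5 + 2\right)^{2} + 4 \left(-5 + 2\right)\right)} = \frac{1}{d - 5} = \frac{1}{-5 + d}$)
$\left(105368 + D{\left(231 \right)}\right) + 141224 = \left(105368 + \frac{1}{-5 + 231}\right) + 141224 = \left(105368 + \frac{1}{226}\right) + 141224 = \frac{23813169}{226} + 141224 = \frac{55729793}{226}$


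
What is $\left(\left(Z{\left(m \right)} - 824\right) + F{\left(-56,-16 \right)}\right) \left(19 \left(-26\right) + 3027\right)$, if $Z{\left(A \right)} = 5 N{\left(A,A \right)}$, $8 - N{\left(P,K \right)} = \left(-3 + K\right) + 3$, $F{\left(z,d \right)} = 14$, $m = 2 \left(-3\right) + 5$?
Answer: $-1937745$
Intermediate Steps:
$m = -1$ ($m = -6 + 5 = -1$)
$N{\left(P,K \right)} = 8 - K$ ($N{\left(P,K \right)} = 8 - \left(\left(-3 + K\right) + 3\right) = 8 - K$)
$Z{\left(A \right)} = 40 - 5 A$ ($Z{\left(A \right)} = 5 \left(8 - A\right) = 40 - 5 A$)
$\left(\left(Z{\left(m \right)} - 824\right) + F{\left(-56,-16 \right)}\right) \left(19 \left(-26\right) + 3027\right) = \left(\left(\left(40 - -5\right) - 824\right) + 14\right) \left(19 \left(-26\right) + 3027\right) = \left(\left(\left(40 + 5\right) - 824\right) + 14\right) \left(-494 + 3027\right) = \left(\left(45 - 824\right) + 14\right) 2533 = \left(-779 + 14\right) 2533 = \left(-765\right) 2533 = -1937745$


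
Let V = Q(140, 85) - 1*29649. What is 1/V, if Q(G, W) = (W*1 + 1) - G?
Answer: -1/29703 ≈ -3.3667e-5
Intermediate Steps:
Q(G, W) = 1 + W - G (Q(G, W) = (W + 1) - G = (1 + W) - G = 1 + W - G)
V = -29703 (V = (1 + 85 - 1*140) - 1*29649 = (1 + 85 - 140) - 29649 = -54 - 29649 = -29703)
1/V = 1/(-29703) = -1/29703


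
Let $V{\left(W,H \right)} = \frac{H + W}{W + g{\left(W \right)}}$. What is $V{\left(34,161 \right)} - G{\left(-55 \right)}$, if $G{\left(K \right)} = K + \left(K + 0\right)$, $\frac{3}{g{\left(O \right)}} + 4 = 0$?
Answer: $\frac{15410}{133} \approx 115.86$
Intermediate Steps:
$g{\left(O \right)} = - \frac{3}{4}$ ($g{\left(O \right)} = \frac{3}{-4 + 0} = \frac{3}{-4} = 3 \left(- \frac{1}{4}\right) = - \frac{3}{4}$)
$G{\left(K \right)} = 2 K$ ($G{\left(K \right)} = K + K = 2 K$)
$V{\left(W,H \right)} = \frac{H + W}{- \frac{3}{4} + W}$ ($V{\left(W,H \right)} = \frac{H + W}{W - \frac{3}{4}} = \frac{H + W}{- \frac{3}{4} + W}$)
$V{\left(34,161 \right)} - G{\left(-55 \right)} = \frac{4 \left(161 + 34\right)}{-3 + 4 \cdot 34} - 2 \left(-55\right) = 4 \frac{1}{-3 + 136} \cdot 195 - -110 = 4 \cdot \frac{1}{133} \cdot 195 + 110 = \frac{780}{133} + 110 = \frac{15410}{133}$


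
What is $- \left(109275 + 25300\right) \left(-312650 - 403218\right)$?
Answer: $96337936100$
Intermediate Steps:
$- \left(109275 + 25300\right) \left(-312650 - 403218\right) = - 134575 \left(-715868\right) = \left(-1\right) \left(-96337936100\right) = 96337936100$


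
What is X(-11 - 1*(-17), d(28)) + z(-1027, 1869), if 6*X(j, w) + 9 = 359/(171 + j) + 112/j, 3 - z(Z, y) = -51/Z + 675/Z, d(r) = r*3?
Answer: 25900/4661 ≈ 5.5567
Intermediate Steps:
d(r) = 3*r
z(Z, y) = 3 - 624/Z (z(Z, y) = 3 - (-51/Z + 675/Z) = 3 - 624/Z)
X(j, w) = -3/2 + 56/(3*j) + 359/(6*(171 + j)) (X(j, w) = -3/2 + (359/(171 + j) + 112/j)/6 = -3/2 + (112/j + 359/(171 + j))/6 = -3/2 + (56/(3*j) + 359/(6*(171 + j))) = -3/2 + 56/(3*j) + 359/(6*(171 + j)))
X(-11 - 1*(-17), d(28)) + z(-1027, 1869) = (6384 - 356*(-11 - 1*(-17)) - 3*(-11 - 1*(-17))**2)/(2*(-11 - 1*(-17))*(171 + (-11 - 1*(-17)))) + (3 - 624/(-1027)) = (6384 - 356*(-11 + 17) - 3*(-11 + 17)**2)/(2*(-11 + 17)*(171 + (-11 + 17))) + (3 - 624*(-1/1027)) = (1/2)*(6384 - 356*6 - 3*6**2)/(6*(171 + 6)) + (3 + 48/79) = (1/2)*(1/6)*(6384 - 2136 - 3*36)/177 + 285/79 = (1/2)*(1/6)*(1/177)*(6384 - 2136 - 108) + 285/79 = (1/2)*(1/6)*(1/177)*4140 + 285/79 = 115/59 + 285/79 = 25900/4661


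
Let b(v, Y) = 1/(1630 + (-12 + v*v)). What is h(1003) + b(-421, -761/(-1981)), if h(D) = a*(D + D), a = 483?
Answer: 173296127383/178859 ≈ 9.6890e+5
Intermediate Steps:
h(D) = 966*D (h(D) = 483*(D + D) = 483*(2*D) = 966*D)
b(v, Y) = 1/(1618 + v²) (b(v, Y) = 1/(1630 + (-12 + v²)) = 1/(1618 + v²))
h(1003) + b(-421, -761/(-1981)) = 966*1003 + 1/(1618 + (-421)²) = 968898 + 1/(1618 + 177241) = 968898 + 1/178859 = 173296127383/178859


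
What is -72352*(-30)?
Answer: 2170560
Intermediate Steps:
-72352*(-30) = -5168*(-420) = 2170560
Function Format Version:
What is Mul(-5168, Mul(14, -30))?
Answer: 2170560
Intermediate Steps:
Mul(-5168, Mul(14, -30)) = Mul(-5168, -420) = 2170560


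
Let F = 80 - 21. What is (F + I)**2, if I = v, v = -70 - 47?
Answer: 3364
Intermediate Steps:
v = -117
I = -117
F = 59
(F + I)**2 = (59 - 117)**2 = (-58)**2 = 3364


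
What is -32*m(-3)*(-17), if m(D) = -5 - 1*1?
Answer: -3264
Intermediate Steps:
m(D) = -6 (m(D) = -5 - 1 = -6)
-32*m(-3)*(-17) = -32*(-6)*(-17) = 192*(-17) = -3264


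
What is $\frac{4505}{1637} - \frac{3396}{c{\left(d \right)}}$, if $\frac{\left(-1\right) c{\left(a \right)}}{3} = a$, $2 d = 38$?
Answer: $\frac{1938679}{31103} \approx 62.331$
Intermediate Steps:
$d = 19$ ($d = \frac{1}{2} \cdot 38 = 19$)
$c{\left(a \right)} = - 3 a$
$\frac{4505}{1637} - \frac{3396}{c{\left(d \right)}} = \frac{4505}{1637} - \frac{3396}{\left(-3\right) 19} = 4505 \cdot \frac{1}{1637} - \frac{3396}{-57} = \frac{4505}{1637} - - \frac{1132}{19} = \frac{4505}{1637} + \frac{1132}{19} = \frac{1938679}{31103}$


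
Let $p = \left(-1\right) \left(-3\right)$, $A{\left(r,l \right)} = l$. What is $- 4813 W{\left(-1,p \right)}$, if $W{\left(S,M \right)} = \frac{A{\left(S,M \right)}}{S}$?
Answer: $14439$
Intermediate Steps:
$p = 3$
$W{\left(S,M \right)} = \frac{M}{S}$
$- 4813 W{\left(-1,p \right)} = - 4813 \frac{3}{-1} = - 4813 \cdot 3 \left(-1\right) = \left(-4813\right) \left(-3\right) = 14439$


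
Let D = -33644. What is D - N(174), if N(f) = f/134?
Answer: -2254235/67 ≈ -33645.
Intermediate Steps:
N(f) = f/134 (N(f) = f*(1/134) = f/134)
D - N(174) = -33644 - 174/134 = -33644 - 1*87/67 = -33644 - 87/67 = -2254235/67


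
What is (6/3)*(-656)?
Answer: -1312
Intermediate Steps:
(6/3)*(-656) = (6*(⅓))*(-656) = 2*(-656) = -1312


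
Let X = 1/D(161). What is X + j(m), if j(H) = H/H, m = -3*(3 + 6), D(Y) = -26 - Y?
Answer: 186/187 ≈ 0.99465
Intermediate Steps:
m = -27 (m = -3*9 = -27)
j(H) = 1
X = -1/187 (X = 1/(-26 - 1*161) = 1/(-26 - 161) = 1/(-187) = -1/187 ≈ -0.0053476)
X + j(m) = -1/187 + 1 = 186/187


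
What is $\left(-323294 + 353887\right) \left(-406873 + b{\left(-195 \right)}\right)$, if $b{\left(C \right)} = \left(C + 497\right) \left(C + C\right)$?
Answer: $-16050709229$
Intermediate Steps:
$b{\left(C \right)} = 2 C \left(497 + C\right)$ ($b{\left(C \right)} = \left(497 + C\right) 2 C = 2 C \left(497 + C\right)$)
$\left(-323294 + 353887\right) \left(-406873 + b{\left(-195 \right)}\right) = \left(-323294 + 353887\right) \left(-406873 + 2 \left(-195\right) \left(497 - 195\right)\right) = 30593 \left(-406873 + 2 \left(-195\right) 302\right) = 30593 \left(-406873 - 117780\right) = 30593 \left(-524653\right) = -16050709229$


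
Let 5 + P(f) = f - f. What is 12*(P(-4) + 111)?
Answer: 1272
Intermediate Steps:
P(f) = -5 (P(f) = -5 + (f - f) = -5 + 0 = -5)
12*(P(-4) + 111) = 12*(-5 + 111) = 12*106 = 1272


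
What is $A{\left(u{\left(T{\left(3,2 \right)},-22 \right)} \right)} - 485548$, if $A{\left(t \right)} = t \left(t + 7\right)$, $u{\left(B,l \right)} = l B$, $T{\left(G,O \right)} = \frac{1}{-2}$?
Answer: $-485350$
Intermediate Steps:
$T{\left(G,O \right)} = - \frac{1}{2}$
$u{\left(B,l \right)} = B l$
$A{\left(t \right)} = t \left(7 + t\right)$
$A{\left(u{\left(T{\left(3,2 \right)},-22 \right)} \right)} - 485548 = \left(- \frac{1}{2}\right) \left(-22\right) \left(7 - -11\right) - 485548 = 11 \left(7 + 11\right) - 485548 = 11 \cdot 18 - 485548 = 198 - 485548 = -485350$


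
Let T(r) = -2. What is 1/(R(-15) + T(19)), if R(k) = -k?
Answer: 1/13 ≈ 0.076923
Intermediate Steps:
1/(R(-15) + T(19)) = 1/(-1*(-15) - 2) = 1/(15 - 2) = 1/13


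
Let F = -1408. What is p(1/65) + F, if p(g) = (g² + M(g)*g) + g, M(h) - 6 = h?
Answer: -5948343/4225 ≈ -1407.9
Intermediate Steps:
M(h) = 6 + h
p(g) = g + g² + g*(6 + g) (p(g) = (g² + (6 + g)*g) + g = (g² + g*(6 + g)) + g = g + g² + g*(6 + g))
p(1/65) + F = (7 + 2/65)/65 - 1408 = (1/65)*(457/65) - 1408 = 457/4225 - 1408 = -5948343/4225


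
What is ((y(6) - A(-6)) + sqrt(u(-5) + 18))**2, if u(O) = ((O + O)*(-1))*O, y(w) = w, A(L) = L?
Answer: 112 + 96*I*sqrt(2) ≈ 112.0 + 135.76*I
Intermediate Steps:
u(O) = -2*O**2 (u(O) = ((2*O)*(-1))*O = (-2*O)*O = -2*O**2)
((y(6) - A(-6)) + sqrt(u(-5) + 18))**2 = ((6 - 1*(-6)) + sqrt(-2*(-5)**2 + 18))**2 = ((6 + 6) + sqrt(-2*25 + 18))**2 = (12 + sqrt(-50 + 18))**2 = (12 + sqrt(-32))**2 = (12 + 4*I*sqrt(2))**2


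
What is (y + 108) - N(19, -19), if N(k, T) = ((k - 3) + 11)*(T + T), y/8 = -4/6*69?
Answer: 766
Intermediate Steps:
y = -368 (y = 8*(-4/6*69) = 8*(-4*⅙*69) = 8*(-⅔*69) = 8*(-46) = -368)
N(k, T) = 2*T*(8 + k) (N(k, T) = ((-3 + k) + 11)*(2*T) = (8 + k)*(2*T) = 2*T*(8 + k))
(y + 108) - N(19, -19) = (-368 + 108) - 2*(-19)*(8 + 19) = -260 - 2*(-19)*27 = -260 - 1*(-1026) = -260 + 1026 = 766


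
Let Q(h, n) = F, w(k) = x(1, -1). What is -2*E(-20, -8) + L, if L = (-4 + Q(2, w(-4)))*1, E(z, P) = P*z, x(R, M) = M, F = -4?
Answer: -328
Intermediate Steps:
w(k) = -1
Q(h, n) = -4
L = -8 (L = (-4 - 4)*1 = -8*1 = -8)
-2*E(-20, -8) + L = -(-16)*(-20) - 8 = -2*160 - 8 = -320 - 8 = -328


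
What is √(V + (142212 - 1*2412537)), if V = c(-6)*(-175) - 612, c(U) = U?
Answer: I*√2269887 ≈ 1506.6*I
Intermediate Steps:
V = 438 (V = -6*(-175) - 612 = 1050 - 612 = 438)
√(V + (142212 - 1*2412537)) = √(438 + (142212 - 1*2412537)) = √(438 + (142212 - 2412537)) = √(438 - 2270325) = √(-2269887) = I*√2269887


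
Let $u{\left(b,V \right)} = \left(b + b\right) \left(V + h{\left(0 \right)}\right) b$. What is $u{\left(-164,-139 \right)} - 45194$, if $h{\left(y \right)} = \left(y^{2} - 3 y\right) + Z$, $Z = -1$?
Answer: $-7576074$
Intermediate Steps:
$h{\left(y \right)} = -1 + y^{2} - 3 y$ ($h{\left(y \right)} = \left(y^{2} - 3 y\right) - 1 = -1 + y^{2} - 3 y$)
$u{\left(b,V \right)} = 2 b^{2} \left(-1 + V\right)$ ($u{\left(b,V \right)} = \left(b + b\right) \left(V - \left(1 - 0^{2}\right)\right) b = 2 b \left(V + \left(-1 + 0 + 0\right)\right) b = 2 b \left(V - 1\right) b = 2 b \left(-1 + V\right) b = 2 b^{2} \left(-1 + V\right)$)
$u{\left(-164,-139 \right)} - 45194 = 2 \left(-164\right)^{2} \left(-1 - 139\right) - 45194 = 2 \cdot 26896 \left(-140\right) - 45194 = -7530880 - 45194 = -7576074$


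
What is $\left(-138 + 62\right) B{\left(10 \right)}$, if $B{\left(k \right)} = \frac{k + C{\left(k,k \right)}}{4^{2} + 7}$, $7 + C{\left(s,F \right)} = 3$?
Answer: $- \frac{456}{23} \approx -19.826$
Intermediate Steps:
$C{\left(s,F \right)} = -4$ ($C{\left(s,F \right)} = -7 + 3 = -4$)
$B{\left(k \right)} = - \frac{4}{23} + \frac{k}{23}$ ($B{\left(k \right)} = \frac{k - 4}{4^{2} + 7} = \frac{-4 + k}{16 + 7} = \frac{-4 + k}{23} = \left(-4 + k\right) \frac{1}{23} = - \frac{4}{23} + \frac{k}{23}$)
$\left(-138 + 62\right) B{\left(10 \right)} = \left(-138 + 62\right) \left(- \frac{4}{23} + \frac{1}{23} \cdot 10\right) = - 76 \left(- \frac{4}{23} + \frac{10}{23}\right) = \left(-76\right) \frac{6}{23} = - \frac{456}{23}$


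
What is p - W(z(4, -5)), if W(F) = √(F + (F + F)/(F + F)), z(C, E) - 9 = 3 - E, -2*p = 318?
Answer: -159 - 3*√2 ≈ -163.24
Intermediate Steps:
p = -159 (p = -½*318 = -159)
z(C, E) = 12 - E (z(C, E) = 9 + (3 - E) = 12 - E)
W(F) = √(1 + F) (W(F) = √(F + (2*F)/((2*F))) = √(F + (2*F)*(1/(2*F))) = √(F + 1) = √(1 + F))
p - W(z(4, -5)) = -159 - √(1 + (12 - 1*(-5))) = -159 - √(1 + (12 + 5)) = -159 - √(1 + 17) = -159 - √18 = -159 - 3*√2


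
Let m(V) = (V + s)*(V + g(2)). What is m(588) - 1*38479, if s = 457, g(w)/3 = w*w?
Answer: 588521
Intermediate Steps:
g(w) = 3*w² (g(w) = 3*(w*w) = 3*w²)
m(V) = (12 + V)*(457 + V) (m(V) = (V + 457)*(V + 3*2²) = (457 + V)*(V + 3*4) = (457 + V)*(V + 12) = (457 + V)*(12 + V) = (12 + V)*(457 + V))
m(588) - 1*38479 = (5484 + 588² + 469*588) - 1*38479 = (5484 + 345744 + 275772) - 38479 = 627000 - 38479 = 588521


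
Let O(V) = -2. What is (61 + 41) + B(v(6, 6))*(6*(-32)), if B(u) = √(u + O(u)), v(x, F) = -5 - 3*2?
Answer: 102 - 192*I*√13 ≈ 102.0 - 692.27*I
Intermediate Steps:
v(x, F) = -11 (v(x, F) = -5 - 6 = -11)
B(u) = √(-2 + u) (B(u) = √(u - 2) = √(-2 + u))
(61 + 41) + B(v(6, 6))*(6*(-32)) = (61 + 41) + √(-2 - 11)*(6*(-32)) = 102 + √(-13)*(-192) = 102 + (I*√13)*(-192) = 102 - 192*I*√13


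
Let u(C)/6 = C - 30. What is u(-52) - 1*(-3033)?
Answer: 2541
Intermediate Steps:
u(C) = -180 + 6*C (u(C) = 6*(C - 30) = 6*(-30 + C) = -180 + 6*C)
u(-52) - 1*(-3033) = (-180 + 6*(-52)) - 1*(-3033) = (-180 - 312) + 3033 = -492 + 3033 = 2541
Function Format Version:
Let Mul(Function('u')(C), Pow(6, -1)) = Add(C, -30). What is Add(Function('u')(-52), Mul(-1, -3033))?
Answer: 2541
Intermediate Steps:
Function('u')(C) = Add(-180, Mul(6, C)) (Function('u')(C) = Mul(6, Add(C, -30)) = Mul(6, Add(-30, C)) = Add(-180, Mul(6, C)))
Add(Function('u')(-52), Mul(-1, -3033)) = Add(Add(-180, Mul(6, -52)), Mul(-1, -3033)) = Add(Add(-180, -312), 3033) = Add(-492, 3033) = 2541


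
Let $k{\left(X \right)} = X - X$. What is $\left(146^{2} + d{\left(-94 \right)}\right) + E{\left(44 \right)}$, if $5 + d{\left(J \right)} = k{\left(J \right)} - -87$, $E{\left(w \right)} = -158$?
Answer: $21240$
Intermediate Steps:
$k{\left(X \right)} = 0$
$d{\left(J \right)} = 82$ ($d{\left(J \right)} = -5 + \left(0 - -87\right) = -5 + \left(0 + 87\right) = -5 + 87 = 82$)
$\left(146^{2} + d{\left(-94 \right)}\right) + E{\left(44 \right)} = \left(146^{2} + 82\right) - 158 = \left(21316 + 82\right) - 158 = 21398 - 158 = 21240$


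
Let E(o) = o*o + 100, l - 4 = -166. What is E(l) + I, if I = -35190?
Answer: -8846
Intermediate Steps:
l = -162 (l = 4 - 166 = -162)
E(o) = 100 + o² (E(o) = o² + 100 = 100 + o²)
E(l) + I = (100 + (-162)²) - 35190 = (100 + 26244) - 35190 = 26344 - 35190 = -8846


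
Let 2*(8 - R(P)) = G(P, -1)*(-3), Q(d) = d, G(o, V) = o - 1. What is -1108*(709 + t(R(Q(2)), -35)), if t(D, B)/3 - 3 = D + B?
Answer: -710782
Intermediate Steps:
G(o, V) = -1 + o
R(P) = 13/2 + 3*P/2 (R(P) = 8 - (-1 + P)*(-3)/2 = 8 - (3 - 3*P)/2 = 8 + (-3/2 + 3*P/2) = 13/2 + 3*P/2)
t(D, B) = 9 + 3*B + 3*D (t(D, B) = 9 + 3*(D + B) = 9 + 3*(B + D) = 9 + (3*B + 3*D) = 9 + 3*B + 3*D)
-1108*(709 + t(R(Q(2)), -35)) = -1108*(709 + (9 + 3*(-35) + 3*(13/2 + (3/2)*2))) = -1108*(709 + (9 - 105 + 3*(13/2 + 3))) = -1108*(709 + (9 - 105 + 3*(19/2))) = -1108*(709 + (9 - 105 + 57/2)) = -1108*(709 - 135/2) = -1108*1283/2 = -710782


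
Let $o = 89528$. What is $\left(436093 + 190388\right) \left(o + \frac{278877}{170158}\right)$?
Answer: $\frac{9543927015074781}{170158} \approx 5.6089 \cdot 10^{10}$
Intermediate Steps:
$\left(436093 + 190388\right) \left(o + \frac{278877}{170158}\right) = \left(436093 + 190388\right) \left(89528 + \frac{278877}{170158}\right) = 626481 \left(89528 + 278877 \cdot \frac{1}{170158}\right) = 626481 \left(89528 + \frac{278877}{170158}\right) = 626481 \cdot \frac{15234184301}{170158} = \frac{9543927015074781}{170158}$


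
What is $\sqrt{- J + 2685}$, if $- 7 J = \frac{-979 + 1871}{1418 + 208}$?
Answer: $\frac{\sqrt{86962924671}}{5691} \approx 51.818$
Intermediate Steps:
$J = - \frac{446}{5691}$ ($J = - \frac{\left(-979 + 1871\right) \frac{1}{1418 + 208}}{7} = - \frac{892 \cdot \frac{1}{1626}}{7} = \left(- \frac{1}{7}\right) \frac{446}{813} = - \frac{446}{5691} \approx -0.078369$)
$\sqrt{- J + 2685} = \sqrt{\left(-1\right) \left(- \frac{446}{5691}\right) + 2685} = \sqrt{\frac{446}{5691} + 2685} = \sqrt{\frac{15280781}{5691}} = \frac{\sqrt{86962924671}}{5691}$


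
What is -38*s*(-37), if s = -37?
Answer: -52022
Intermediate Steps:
-38*s*(-37) = -38*(-37)*(-37) = 1406*(-37) = -52022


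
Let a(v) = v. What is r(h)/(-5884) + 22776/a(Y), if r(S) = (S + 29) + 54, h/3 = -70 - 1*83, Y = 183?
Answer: 11173566/89731 ≈ 124.52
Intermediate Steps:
h = -459 (h = 3*(-70 - 1*83) = 3*(-70 - 83) = 3*(-153) = -459)
r(S) = 83 + S (r(S) = (29 + S) + 54 = 83 + S)
r(h)/(-5884) + 22776/a(Y) = (83 - 459)/(-5884) + 22776/183 = -376*(-1/5884) + 22776*(1/183) = 94/1471 + 7592/61 = 11173566/89731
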